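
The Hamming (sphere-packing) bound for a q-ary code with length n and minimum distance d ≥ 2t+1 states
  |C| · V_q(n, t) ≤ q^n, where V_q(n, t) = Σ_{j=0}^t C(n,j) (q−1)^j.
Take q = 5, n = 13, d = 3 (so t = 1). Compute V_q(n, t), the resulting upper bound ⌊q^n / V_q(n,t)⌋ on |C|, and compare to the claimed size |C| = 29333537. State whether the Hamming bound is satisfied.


V_q(n, t) = 53, q^n = 1220703125, Hamming bound = 23032134, |C| = 29333537 > bound (violated).

Step 1: Compute V_q(n, t) = Σ_{j=0}^1 C(n, j) (q−1)^j.
  j = 0: C(13,0)·(4)^0 = 1·1 = 1.
  j = 1: C(13,1)·(4)^1 = 13·4 = 52.
  V_q(n, t) = 1 + 52 = 53.
Step 2: q^n = 5^13 = 1220703125.
Step 3: Hamming bound ⌊q^n / V_q(n,t)⌋ = ⌊1220703125/53⌋ = 23032134.
Step 4: Compare |C| = 29333537 to 23032134: violated.
The claimed |C| lies above the Hamming bound, so no 5-ary code of length 13 with d ≥ 3 can have 29333537 codewords.


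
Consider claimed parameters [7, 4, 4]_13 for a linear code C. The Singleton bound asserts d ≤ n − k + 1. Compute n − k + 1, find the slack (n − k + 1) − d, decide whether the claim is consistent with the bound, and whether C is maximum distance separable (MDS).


Singleton RHS = n − k + 1 = 4, slack = 0, bound satisfied, MDS.

Singleton bound: d ≤ n − k + 1.
Here n = 7, k = 4, so n − k + 1 = 4.
Given d = 4, check d ≤ 4: YES.
Slack = (n − k + 1) − d = 0.
The code is MDS (slack = 0).
Description: the claimed parameters are [7, 4, 4]_13; such a code would be MDS (meets Singleton bound).


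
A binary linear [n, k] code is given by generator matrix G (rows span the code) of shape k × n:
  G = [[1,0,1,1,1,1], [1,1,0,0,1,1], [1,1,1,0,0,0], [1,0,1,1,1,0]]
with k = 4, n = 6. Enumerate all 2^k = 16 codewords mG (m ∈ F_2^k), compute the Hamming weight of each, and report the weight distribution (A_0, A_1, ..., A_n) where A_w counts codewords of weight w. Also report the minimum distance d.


Weight distribution: A_0 = 1, A_1 = 1, A_2 = 2, A_3 = 6, A_4 = 5, A_5 = 1. Minimum distance d = 1.

Enumerate all 2^4 = 16 messages m ∈ F_2^4.
For each, compute codeword c = mG in F_2^6, then tally its weight.
  m = 0000 → c = 000000, weight = 0.
  m = 1000 → c = 101111, weight = 5.
  m = 0100 → c = 110011, weight = 4.
  m = 1100 → c = 011100, weight = 3.
  m = 0010 → c = 111000, weight = 3.
  m = 1010 → c = 010111, weight = 4.
  m = 0110 → c = 001011, weight = 3.
  m = 1110 → c = 100100, weight = 2.
  m = 0001 → c = 101110, weight = 4.
  m = 1001 → c = 000001, weight = 1.
  m = 0101 → c = 011101, weight = 4.
  m = 1101 → c = 110010, weight = 3.
  m = 0011 → c = 010110, weight = 3.
  m = 1011 → c = 111001, weight = 4.
  m = 0111 → c = 100101, weight = 3.
  m = 1111 → c = 001010, weight = 2.
Tally weights:
  weight 0: 1 codewords.
  weight 1: 1 codewords.
  weight 2: 2 codewords.
  weight 3: 6 codewords.
  weight 4: 5 codewords.
  weight 5: 1 codewords.
Minimum distance d = smallest w > 0 with A_w > 0 = 1.
Sanity: Σ A_w = 16 = 2^4 = 16 ✓.


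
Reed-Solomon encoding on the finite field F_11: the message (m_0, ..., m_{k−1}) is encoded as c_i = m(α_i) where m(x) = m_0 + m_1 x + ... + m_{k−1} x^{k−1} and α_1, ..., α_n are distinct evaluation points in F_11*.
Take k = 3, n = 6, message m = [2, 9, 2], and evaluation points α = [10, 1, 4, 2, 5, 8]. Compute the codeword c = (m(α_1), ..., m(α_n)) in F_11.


c = [6, 2, 4, 6, 9, 4]

Message polynomial: m(x) = 2 + 9·x + 2·x^2 (mod 11).
For each evaluation point α_i, compute m(α_i) mod 11:
  α_1 = 10: Horner steps 2 → 7 → 6, so m(10) = 6.
  α_2 = 1: Horner steps 2 → 0 → 2, so m(1) = 2.
  α_3 = 4: Horner steps 2 → 6 → 4, so m(4) = 4.
  α_4 = 2: Horner steps 2 → 2 → 6, so m(2) = 6.
  α_5 = 5: Horner steps 2 → 8 → 9, so m(5) = 9.
  α_6 = 8: Horner steps 2 → 3 → 4, so m(8) = 4.
Codeword c = [6, 2, 4, 6, 9, 4] ∈ F_11^6.


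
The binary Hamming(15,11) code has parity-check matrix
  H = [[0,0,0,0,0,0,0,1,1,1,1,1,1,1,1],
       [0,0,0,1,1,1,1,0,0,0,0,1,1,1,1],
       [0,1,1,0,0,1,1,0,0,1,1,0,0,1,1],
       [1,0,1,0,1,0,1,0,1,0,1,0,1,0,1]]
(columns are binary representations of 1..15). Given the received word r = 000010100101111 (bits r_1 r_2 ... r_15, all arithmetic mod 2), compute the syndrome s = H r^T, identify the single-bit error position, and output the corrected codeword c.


s = (1, 0, 0, 0)^T, error position = 8, corrected codeword c = 000010110101111

Compute s = H r^T mod 2 one row at a time:
  s_1 = 0 + 0 + 1 + 0 + 1 + 1 + 1 + 1 = 5 ≡ 1 (mod 2).
  s_2 = 0 + 1 + 0 + 1 + 1 + 1 + 1 + 1 = 6 ≡ 0 (mod 2).
  s_3 = 0 + 0 + 0 + 1 + 1 + 0 + 1 + 1 = 4 ≡ 0 (mod 2).
  s_4 = 0 + 0 + 1 + 1 + 0 + 0 + 1 + 1 = 4 ≡ 0 (mod 2).
s = (1, 0, 0, 0)^T — this equals column 8 of H (binary 1000), so error is at position 8.
Correct: flip bit 8 of r = 000010100101111 to get c = 000010110101111.


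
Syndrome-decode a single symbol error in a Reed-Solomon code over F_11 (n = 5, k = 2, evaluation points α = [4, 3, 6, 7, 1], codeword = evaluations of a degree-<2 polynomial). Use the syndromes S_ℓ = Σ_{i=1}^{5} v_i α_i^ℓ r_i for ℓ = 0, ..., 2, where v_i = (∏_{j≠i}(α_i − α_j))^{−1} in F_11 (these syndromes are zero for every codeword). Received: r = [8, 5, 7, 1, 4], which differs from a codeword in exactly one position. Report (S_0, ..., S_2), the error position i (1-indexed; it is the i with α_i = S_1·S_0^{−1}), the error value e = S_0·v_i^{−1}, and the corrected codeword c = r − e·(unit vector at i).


S = (10, 8, 2), error at position 2, error magnitude e = 2, c = [8, 3, 7, 1, 4].

Step 1: column multipliers v_i = (∏_{j≠i}(α_i − α_j))^{−1} mod 11.
  i = 1 (α = 4): (4−3)(4−6)(4−7)(4−1) = 1·(−2)·(−3)·3 = 18 ≡ 7, so v_1 = 7^{−1} = 8 (mod 11).
  i = 2 (α = 3): (3−4)(3−6)(3−7)(3−1) = (−1)·(−3)·(−4)·2 = −24 ≡ 9, so v_2 = 9^{−1} = 5 (mod 11).
  i = 3 (α = 6): (6−4)(6−3)(6−7)(6−1) = 2·3·(−1)·5 = −30 ≡ 3, so v_3 = 3^{−1} = 4 (mod 11).
  i = 4 (α = 7): (7−4)(7−3)(7−6)(7−1) = 3·4·1·6 = 72 ≡ 6, so v_4 = 6^{−1} = 2 (mod 11).
  i = 5 (α = 1): (1−4)(1−3)(1−6)(1−7) = (−3)·(−2)·(−5)·(−6) = 180 ≡ 4, so v_5 = 4^{−1} = 3 (mod 11).
  v = [8, 5, 4, 2, 3].
Step 2: syndromes of r = [8, 5, 7, 1, 4] (all sums mod 11).
  S_0 = Σ v_i r_i = 8·8 + 5·5 + 4·7 + 2·1 + 3·4 = 131 ≡ 10.
  S_1 = Σ v_i α_i r_i = 8·4·8 + 5·3·5 + 4·6·7 + 2·7·1 + 3·1·4 = 525 ≡ 8.
  α_i^2 mod 11 = [5, 9, 3, 5, 1].
  S_2 = Σ v_i α_i^2 r_i = 8·5·8 + 5·9·5 + 4·3·7 + 2·5·1 + 3·1·4 = 651 ≡ 2.
  S = (10, 8, 2) ≠ 0, so r is not a codeword (an error is present).
Step 3: locate the error. For a single error e at position i, S_ℓ = v_i·e·α_i^ℓ, so α_err = S_1/S_0.
  S_0^{−1} = 10^{−1} = 10 (mod 11), so α_err = 8·10 = 80 ≡ 3 = α_2. Error position i = 2.
  Consistency check: S_2/S_1 = 2·7 = 14 ≡ 3 = α_err ✓ (single-error assumption holds).
Step 4: error magnitude e = S_0/v_2 = S_0·∏_{j≠2}(α_2 − α_j) = 10·9 = 90 ≡ 2 (mod 11).
Step 5: correct position 2: c_2 = r_2 − e = 5 − 2 ≡ 3 (mod 11). Hence c = [8, 3, 7, 1, 4].
  Check: interpolating c through the α_i gives m(x) = 10 + 5·x (degree < 2) with m(α_i) = c_i for every i, so c is indeed a codeword.


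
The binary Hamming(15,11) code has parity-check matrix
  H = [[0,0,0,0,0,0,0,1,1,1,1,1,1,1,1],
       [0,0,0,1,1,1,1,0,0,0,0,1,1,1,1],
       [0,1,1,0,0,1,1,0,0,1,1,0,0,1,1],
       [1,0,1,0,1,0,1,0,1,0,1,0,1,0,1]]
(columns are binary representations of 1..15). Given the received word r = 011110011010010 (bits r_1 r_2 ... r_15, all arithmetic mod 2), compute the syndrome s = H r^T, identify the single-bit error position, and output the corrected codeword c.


s = (0, 1, 0, 0)^T, error position = 4, corrected codeword c = 011010011010010

Compute s = H r^T mod 2 one row at a time:
  s_1 = 1 + 1 + 0 + 1 + 0 + 0 + 1 + 0 = 4 ≡ 0 (mod 2).
  s_2 = 1 + 1 + 0 + 0 + 0 + 0 + 1 + 0 = 3 ≡ 1 (mod 2).
  s_3 = 1 + 1 + 0 + 0 + 0 + 1 + 1 + 0 = 4 ≡ 0 (mod 2).
  s_4 = 0 + 1 + 1 + 0 + 1 + 1 + 0 + 0 = 4 ≡ 0 (mod 2).
s = (0, 1, 0, 0)^T — this equals column 4 of H (binary 0100), so error is at position 4.
Correct: flip bit 4 of r = 011110011010010 to get c = 011010011010010.


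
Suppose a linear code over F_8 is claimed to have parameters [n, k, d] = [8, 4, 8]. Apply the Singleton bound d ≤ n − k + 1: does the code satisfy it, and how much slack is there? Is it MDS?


Singleton RHS = n − k + 1 = 5, slack = -3, bound violated (no such code; not MDS).

Singleton bound: d ≤ n − k + 1.
Here n = 8, k = 4, so n − k + 1 = 5.
Given d = 8, check d ≤ 5: NO.
Slack = (n − k + 1) − d = -3.
The slack is negative: d = 8 exceeds n − k + 1 = 5 by 3, so the Singleton bound is violated and no linear [8, 4, 8]_8 code can exist. In particular it is not MDS (MDS requires d = n − k + 1 exactly).
Description: the claimed parameters are [8, 4, 8]_8; such a code would be impossible (violates the Singleton bound).


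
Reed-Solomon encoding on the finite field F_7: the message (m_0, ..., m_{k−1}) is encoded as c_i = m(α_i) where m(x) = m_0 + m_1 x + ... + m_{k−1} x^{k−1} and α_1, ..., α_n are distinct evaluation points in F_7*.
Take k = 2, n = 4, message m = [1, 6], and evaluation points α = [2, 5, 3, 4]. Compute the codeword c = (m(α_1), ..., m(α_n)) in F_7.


c = [6, 3, 5, 4]

Message polynomial: m(x) = 1 + 6·x (mod 7).
For each evaluation point α_i, compute m(α_i) mod 7:
  α_1 = 2: Horner steps 6 → 6, so m(2) = 6.
  α_2 = 5: Horner steps 6 → 3, so m(5) = 3.
  α_3 = 3: Horner steps 6 → 5, so m(3) = 5.
  α_4 = 4: Horner steps 6 → 4, so m(4) = 4.
Codeword c = [6, 3, 5, 4] ∈ F_7^4.


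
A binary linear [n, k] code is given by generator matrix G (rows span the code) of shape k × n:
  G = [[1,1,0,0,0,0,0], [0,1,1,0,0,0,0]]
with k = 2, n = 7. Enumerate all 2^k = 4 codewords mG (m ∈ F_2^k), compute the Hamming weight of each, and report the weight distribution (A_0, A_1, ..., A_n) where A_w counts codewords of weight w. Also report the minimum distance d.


Weight distribution: A_0 = 1, A_2 = 3. Minimum distance d = 2.

Enumerate all 2^2 = 4 messages m ∈ F_2^2.
For each, compute codeword c = mG in F_2^7, then tally its weight.
  m = 00 → c = 0000000, weight = 0.
  m = 10 → c = 1100000, weight = 2.
  m = 01 → c = 0110000, weight = 2.
  m = 11 → c = 1010000, weight = 2.
Tally weights:
  weight 0: 1 codewords.
  weight 2: 3 codewords.
Minimum distance d = smallest w > 0 with A_w > 0 = 2.
Sanity: Σ A_w = 4 = 2^2 = 4 ✓.


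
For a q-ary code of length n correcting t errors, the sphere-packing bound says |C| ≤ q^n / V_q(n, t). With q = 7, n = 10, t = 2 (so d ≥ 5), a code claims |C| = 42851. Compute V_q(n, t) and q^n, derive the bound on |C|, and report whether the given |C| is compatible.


V_q(n, t) = 1681, q^n = 282475249, Hamming bound = 168040, |C| = 42851 ≤ bound (satisfied).

Step 1: Compute V_q(n, t) = Σ_{j=0}^2 C(n, j) (q−1)^j.
  j = 0: C(10,0)·(6)^0 = 1·1 = 1.
  j = 1: C(10,1)·(6)^1 = 10·6 = 60.
  j = 2: C(10,2)·(6)^2 = 45·36 = 1620.
  V_q(n, t) = 1 + 60 + 1620 = 1681.
Step 2: q^n = 7^10 = 282475249.
Step 3: Hamming bound ⌊q^n / V_q(n,t)⌋ = ⌊282475249/1681⌋ = 168040.
Step 4: Compare |C| = 42851 to 168040: satisfied.
The claimed |C| lies below the Hamming bound.


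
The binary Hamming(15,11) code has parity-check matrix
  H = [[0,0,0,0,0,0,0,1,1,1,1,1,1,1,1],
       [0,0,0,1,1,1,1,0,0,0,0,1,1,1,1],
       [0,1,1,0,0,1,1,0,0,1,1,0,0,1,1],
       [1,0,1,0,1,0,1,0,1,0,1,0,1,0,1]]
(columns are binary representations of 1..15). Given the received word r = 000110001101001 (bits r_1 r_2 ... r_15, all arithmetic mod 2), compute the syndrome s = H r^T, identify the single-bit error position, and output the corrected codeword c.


s = (0, 0, 0, 1)^T, error position = 1, corrected codeword c = 100110001101001

Compute s = H r^T mod 2 one row at a time:
  s_1 = 0 + 1 + 1 + 0 + 1 + 0 + 0 + 1 = 4 ≡ 0 (mod 2).
  s_2 = 1 + 1 + 0 + 0 + 1 + 0 + 0 + 1 = 4 ≡ 0 (mod 2).
  s_3 = 0 + 0 + 0 + 0 + 1 + 0 + 0 + 1 = 2 ≡ 0 (mod 2).
  s_4 = 0 + 0 + 1 + 0 + 1 + 0 + 0 + 1 = 3 ≡ 1 (mod 2).
s = (0, 0, 0, 1)^T — this equals column 1 of H (binary 0001), so error is at position 1.
Correct: flip bit 1 of r = 000110001101001 to get c = 100110001101001.


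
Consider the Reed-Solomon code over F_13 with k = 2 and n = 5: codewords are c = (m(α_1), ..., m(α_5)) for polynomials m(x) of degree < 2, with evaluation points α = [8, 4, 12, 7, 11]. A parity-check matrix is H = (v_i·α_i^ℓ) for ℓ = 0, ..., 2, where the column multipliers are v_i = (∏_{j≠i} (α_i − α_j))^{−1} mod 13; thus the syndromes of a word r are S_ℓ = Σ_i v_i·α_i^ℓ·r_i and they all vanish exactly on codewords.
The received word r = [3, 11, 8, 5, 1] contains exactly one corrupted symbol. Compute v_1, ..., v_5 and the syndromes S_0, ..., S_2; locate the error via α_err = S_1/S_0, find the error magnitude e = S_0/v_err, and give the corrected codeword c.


S = (8, 10, 6), error at position 5, error magnitude e = 4, c = [3, 11, 8, 5, 10].

Step 1: column multipliers v_i = (∏_{j≠i}(α_i − α_j))^{−1} mod 13.
  i = 1 (α = 8): (8−4)(8−12)(8−7)(8−11) = 4·(−4)·1·(−3) = 48 ≡ 9, so v_1 = 9^{−1} = 3 (mod 13).
  i = 2 (α = 4): (4−8)(4−12)(4−7)(4−11) = (−4)·(−8)·(−3)·(−7) = 672 ≡ 9, so v_2 = 9^{−1} = 3 (mod 13).
  i = 3 (α = 12): (12−8)(12−4)(12−7)(12−11) = 4·8·5·1 = 160 ≡ 4, so v_3 = 4^{−1} = 10 (mod 13).
  i = 4 (α = 7): (7−8)(7−4)(7−12)(7−11) = (−1)·3·(−5)·(−4) = −60 ≡ 5, so v_4 = 5^{−1} = 8 (mod 13).
  i = 5 (α = 11): (11−8)(11−4)(11−12)(11−7) = 3·7·(−1)·4 = −84 ≡ 7, so v_5 = 7^{−1} = 2 (mod 13).
  v = [3, 3, 10, 8, 2].
Step 2: syndromes of r = [3, 11, 8, 5, 1] (all sums mod 13).
  S_0 = Σ v_i r_i = 3·3 + 3·11 + 10·8 + 8·5 + 2·1 = 164 ≡ 8.
  S_1 = Σ v_i α_i r_i = 3·8·3 + 3·4·11 + 10·12·8 + 8·7·5 + 2·11·1 = 1466 ≡ 10.
  α_i^2 mod 13 = [12, 3, 1, 10, 4].
  S_2 = Σ v_i α_i^2 r_i = 3·12·3 + 3·3·11 + 10·1·8 + 8·10·5 + 2·4·1 = 695 ≡ 6.
  S = (8, 10, 6) ≠ 0, so r is not a codeword (an error is present).
Step 3: locate the error. For a single error e at position i, S_ℓ = v_i·e·α_i^ℓ, so α_err = S_1/S_0.
  S_0^{−1} = 8^{−1} = 5 (mod 13), so α_err = 10·5 = 50 ≡ 11 = α_5. Error position i = 5.
  Consistency check: S_2/S_1 = 6·4 = 24 ≡ 11 = α_err ✓ (single-error assumption holds).
Step 4: error magnitude e = S_0/v_5 = S_0·∏_{j≠5}(α_5 − α_j) = 8·7 = 56 ≡ 4 (mod 13).
Step 5: correct position 5: c_5 = r_5 − e = 1 − 4 ≡ 10 (mod 13). Hence c = [3, 11, 8, 5, 10].
  Check: interpolating c through the α_i gives m(x) = 6 + 11·x (degree < 2) with m(α_i) = c_i for every i, so c is indeed a codeword.


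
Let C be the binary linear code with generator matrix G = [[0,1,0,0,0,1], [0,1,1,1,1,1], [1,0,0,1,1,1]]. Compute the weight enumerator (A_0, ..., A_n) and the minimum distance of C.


Weight distribution: A_0 = 1, A_2 = 1, A_3 = 3, A_4 = 2, A_5 = 1. Minimum distance d = 2.

Enumerate all 2^3 = 8 messages m ∈ F_2^3.
For each, compute codeword c = mG in F_2^6, then tally its weight.
  m = 000 → c = 000000, weight = 0.
  m = 100 → c = 010001, weight = 2.
  m = 010 → c = 011111, weight = 5.
  m = 110 → c = 001110, weight = 3.
  m = 001 → c = 100111, weight = 4.
  m = 101 → c = 110110, weight = 4.
  m = 011 → c = 111000, weight = 3.
  m = 111 → c = 101001, weight = 3.
Tally weights:
  weight 0: 1 codewords.
  weight 2: 1 codewords.
  weight 3: 3 codewords.
  weight 4: 2 codewords.
  weight 5: 1 codewords.
Minimum distance d = smallest w > 0 with A_w > 0 = 2.
Sanity: Σ A_w = 8 = 2^3 = 8 ✓.


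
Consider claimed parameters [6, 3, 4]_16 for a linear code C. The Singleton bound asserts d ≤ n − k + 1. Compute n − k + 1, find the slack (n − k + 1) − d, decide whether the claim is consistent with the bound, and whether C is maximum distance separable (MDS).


Singleton RHS = n − k + 1 = 4, slack = 0, bound satisfied, MDS.

Singleton bound: d ≤ n − k + 1.
Here n = 6, k = 3, so n − k + 1 = 4.
Given d = 4, check d ≤ 4: YES.
Slack = (n − k + 1) − d = 0.
The code is MDS (slack = 0).
Description: the claimed parameters are [6, 3, 4]_16; such a code would be MDS (meets Singleton bound).


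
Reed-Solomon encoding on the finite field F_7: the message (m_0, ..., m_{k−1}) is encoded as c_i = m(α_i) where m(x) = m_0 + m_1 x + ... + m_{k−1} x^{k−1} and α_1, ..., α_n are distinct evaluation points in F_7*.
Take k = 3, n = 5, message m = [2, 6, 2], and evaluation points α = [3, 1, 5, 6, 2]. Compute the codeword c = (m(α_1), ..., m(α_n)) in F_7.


c = [3, 3, 5, 5, 1]

Message polynomial: m(x) = 2 + 6·x + 2·x^2 (mod 7).
For each evaluation point α_i, compute m(α_i) mod 7:
  α_1 = 3: Horner steps 2 → 5 → 3, so m(3) = 3.
  α_2 = 1: Horner steps 2 → 1 → 3, so m(1) = 3.
  α_3 = 5: Horner steps 2 → 2 → 5, so m(5) = 5.
  α_4 = 6: Horner steps 2 → 4 → 5, so m(6) = 5.
  α_5 = 2: Horner steps 2 → 3 → 1, so m(2) = 1.
Codeword c = [3, 3, 5, 5, 1] ∈ F_7^5.


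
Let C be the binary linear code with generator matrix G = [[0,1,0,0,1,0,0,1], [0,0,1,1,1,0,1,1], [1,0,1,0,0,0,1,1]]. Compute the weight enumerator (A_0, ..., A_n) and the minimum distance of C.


Weight distribution: A_0 = 1, A_3 = 2, A_4 = 3, A_5 = 2. Minimum distance d = 3.

Enumerate all 2^3 = 8 messages m ∈ F_2^3.
For each, compute codeword c = mG in F_2^8, then tally its weight.
  m = 000 → c = 00000000, weight = 0.
  m = 100 → c = 01001001, weight = 3.
  m = 010 → c = 00111011, weight = 5.
  m = 110 → c = 01110010, weight = 4.
  m = 001 → c = 10100011, weight = 4.
  m = 101 → c = 11101010, weight = 5.
  m = 011 → c = 10011000, weight = 3.
  m = 111 → c = 11010001, weight = 4.
Tally weights:
  weight 0: 1 codewords.
  weight 3: 2 codewords.
  weight 4: 3 codewords.
  weight 5: 2 codewords.
Minimum distance d = smallest w > 0 with A_w > 0 = 3.
Sanity: Σ A_w = 8 = 2^3 = 8 ✓.


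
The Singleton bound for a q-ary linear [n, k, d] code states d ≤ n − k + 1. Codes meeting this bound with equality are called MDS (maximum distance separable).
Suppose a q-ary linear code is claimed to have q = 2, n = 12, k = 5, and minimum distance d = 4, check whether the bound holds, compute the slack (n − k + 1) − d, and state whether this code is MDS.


Singleton RHS = n − k + 1 = 8, slack = 4, bound satisfied, not MDS.

Singleton bound: d ≤ n − k + 1.
Here n = 12, k = 5, so n − k + 1 = 8.
Given d = 4, check d ≤ 8: YES.
Slack = (n − k + 1) − d = 4.
The code is NOT MDS (slack = 4 > 0).
Description: the claimed parameters are [12, 5, 4]_2; such a code would be non-MDS.


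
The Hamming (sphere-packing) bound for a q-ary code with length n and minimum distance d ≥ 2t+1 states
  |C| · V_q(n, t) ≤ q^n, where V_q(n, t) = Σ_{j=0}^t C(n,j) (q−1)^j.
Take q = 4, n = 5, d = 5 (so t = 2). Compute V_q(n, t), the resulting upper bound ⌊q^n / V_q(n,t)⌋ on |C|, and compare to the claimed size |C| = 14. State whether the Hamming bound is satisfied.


V_q(n, t) = 106, q^n = 1024, Hamming bound = 9, |C| = 14 > bound (violated).

Step 1: Compute V_q(n, t) = Σ_{j=0}^2 C(n, j) (q−1)^j.
  j = 0: C(5,0)·(3)^0 = 1·1 = 1.
  j = 1: C(5,1)·(3)^1 = 5·3 = 15.
  j = 2: C(5,2)·(3)^2 = 10·9 = 90.
  V_q(n, t) = 1 + 15 + 90 = 106.
Step 2: q^n = 4^5 = 1024.
Step 3: Hamming bound ⌊q^n / V_q(n,t)⌋ = ⌊1024/106⌋ = 9.
Step 4: Compare |C| = 14 to 9: violated.
The claimed |C| lies above the Hamming bound, so no 4-ary code of length 5 with d ≥ 5 can have 14 codewords.


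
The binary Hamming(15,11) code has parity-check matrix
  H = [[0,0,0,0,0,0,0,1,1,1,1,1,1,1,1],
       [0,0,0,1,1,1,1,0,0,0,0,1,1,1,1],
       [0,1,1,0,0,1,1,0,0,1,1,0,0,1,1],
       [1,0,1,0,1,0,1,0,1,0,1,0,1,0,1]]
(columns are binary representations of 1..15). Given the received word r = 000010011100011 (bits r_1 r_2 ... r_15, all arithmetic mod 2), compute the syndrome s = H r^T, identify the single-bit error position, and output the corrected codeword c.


s = (1, 1, 1, 1)^T, error position = 15, corrected codeword c = 000010011100010

Compute s = H r^T mod 2 one row at a time:
  s_1 = 1 + 1 + 1 + 0 + 0 + 0 + 1 + 1 = 5 ≡ 1 (mod 2).
  s_2 = 0 + 1 + 0 + 0 + 0 + 0 + 1 + 1 = 3 ≡ 1 (mod 2).
  s_3 = 0 + 0 + 0 + 0 + 1 + 0 + 1 + 1 = 3 ≡ 1 (mod 2).
  s_4 = 0 + 0 + 1 + 0 + 1 + 0 + 0 + 1 = 3 ≡ 1 (mod 2).
s = (1, 1, 1, 1)^T — this equals column 15 of H (binary 1111), so error is at position 15.
Correct: flip bit 15 of r = 000010011100011 to get c = 000010011100010.


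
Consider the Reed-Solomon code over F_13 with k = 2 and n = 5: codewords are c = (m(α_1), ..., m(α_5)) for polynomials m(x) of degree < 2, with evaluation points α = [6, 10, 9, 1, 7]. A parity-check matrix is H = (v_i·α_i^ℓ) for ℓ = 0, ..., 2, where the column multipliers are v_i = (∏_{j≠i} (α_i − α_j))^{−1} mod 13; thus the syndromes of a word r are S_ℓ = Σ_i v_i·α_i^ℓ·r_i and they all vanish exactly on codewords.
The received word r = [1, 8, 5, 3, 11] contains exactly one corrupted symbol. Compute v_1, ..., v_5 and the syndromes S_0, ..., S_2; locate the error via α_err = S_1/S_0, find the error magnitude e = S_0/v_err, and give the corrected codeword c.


S = (8, 2, 7), error at position 2, error magnitude e = 6, c = [1, 2, 5, 3, 11].

Step 1: column multipliers v_i = (∏_{j≠i}(α_i − α_j))^{−1} mod 13.
  i = 1 (α = 6): (6−10)(6−9)(6−1)(6−7) = (−4)·(−3)·5·(−1) = −60 ≡ 5, so v_1 = 5^{−1} = 8 (mod 13).
  i = 2 (α = 10): (10−6)(10−9)(10−1)(10−7) = 4·1·9·3 = 108 ≡ 4, so v_2 = 4^{−1} = 10 (mod 13).
  i = 3 (α = 9): (9−6)(9−10)(9−1)(9−7) = 3·(−1)·8·2 = −48 ≡ 4, so v_3 = 4^{−1} = 10 (mod 13).
  i = 4 (α = 1): (1−6)(1−10)(1−9)(1−7) = (−5)·(−9)·(−8)·(−6) = 2160 ≡ 2, so v_4 = 2^{−1} = 7 (mod 13).
  i = 5 (α = 7): (7−6)(7−10)(7−9)(7−1) = 1·(−3)·(−2)·6 = 36 ≡ 10, so v_5 = 10^{−1} = 4 (mod 13).
  v = [8, 10, 10, 7, 4].
Step 2: syndromes of r = [1, 8, 5, 3, 11] (all sums mod 13).
  S_0 = Σ v_i r_i = 8·1 + 10·8 + 10·5 + 7·3 + 4·11 = 203 ≡ 8.
  S_1 = Σ v_i α_i r_i = 8·6·1 + 10·10·8 + 10·9·5 + 7·1·3 + 4·7·11 = 1627 ≡ 2.
  α_i^2 mod 13 = [10, 9, 3, 1, 10].
  S_2 = Σ v_i α_i^2 r_i = 8·10·1 + 10·9·8 + 10·3·5 + 7·1·3 + 4·10·11 = 1411 ≡ 7.
  S = (8, 2, 7) ≠ 0, so r is not a codeword (an error is present).
Step 3: locate the error. For a single error e at position i, S_ℓ = v_i·e·α_i^ℓ, so α_err = S_1/S_0.
  S_0^{−1} = 8^{−1} = 5 (mod 13), so α_err = 2·5 = 10 ≡ 10 = α_2. Error position i = 2.
  Consistency check: S_2/S_1 = 7·7 = 49 ≡ 10 = α_err ✓ (single-error assumption holds).
Step 4: error magnitude e = S_0/v_2 = S_0·∏_{j≠2}(α_2 − α_j) = 8·4 = 32 ≡ 6 (mod 13).
Step 5: correct position 2: c_2 = r_2 − e = 8 − 6 ≡ 2 (mod 13). Hence c = [1, 2, 5, 3, 11].
  Check: interpolating c through the α_i gives m(x) = 6 + 10·x (degree < 2) with m(α_i) = c_i for every i, so c is indeed a codeword.


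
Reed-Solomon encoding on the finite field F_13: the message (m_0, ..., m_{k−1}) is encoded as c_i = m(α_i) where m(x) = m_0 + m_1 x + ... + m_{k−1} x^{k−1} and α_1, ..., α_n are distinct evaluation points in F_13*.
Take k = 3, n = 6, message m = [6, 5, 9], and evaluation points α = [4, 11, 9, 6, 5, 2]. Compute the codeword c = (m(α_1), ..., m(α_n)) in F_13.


c = [1, 6, 0, 9, 9, 0]

Message polynomial: m(x) = 6 + 5·x + 9·x^2 (mod 13).
For each evaluation point α_i, compute m(α_i) mod 13:
  α_1 = 4: Horner steps 9 → 2 → 1, so m(4) = 1.
  α_2 = 11: Horner steps 9 → 0 → 6, so m(11) = 6.
  α_3 = 9: Horner steps 9 → 8 → 0, so m(9) = 0.
  α_4 = 6: Horner steps 9 → 7 → 9, so m(6) = 9.
  α_5 = 5: Horner steps 9 → 11 → 9, so m(5) = 9.
  α_6 = 2: Horner steps 9 → 10 → 0, so m(2) = 0.
Codeword c = [1, 6, 0, 9, 9, 0] ∈ F_13^6.


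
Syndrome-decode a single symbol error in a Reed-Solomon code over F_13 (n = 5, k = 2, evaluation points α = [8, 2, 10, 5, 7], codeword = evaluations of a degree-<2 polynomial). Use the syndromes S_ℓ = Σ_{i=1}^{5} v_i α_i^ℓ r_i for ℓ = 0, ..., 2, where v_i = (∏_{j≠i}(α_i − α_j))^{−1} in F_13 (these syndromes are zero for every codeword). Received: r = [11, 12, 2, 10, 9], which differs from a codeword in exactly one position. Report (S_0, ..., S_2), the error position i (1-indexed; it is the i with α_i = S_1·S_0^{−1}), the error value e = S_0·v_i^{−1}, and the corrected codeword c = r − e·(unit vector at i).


S = (5, 12, 8), error at position 4, error magnitude e = 5, c = [11, 12, 2, 5, 9].

Step 1: column multipliers v_i = (∏_{j≠i}(α_i − α_j))^{−1} mod 13.
  i = 1 (α = 8): (8−2)(8−10)(8−5)(8−7) = 6·(−2)·3·1 = −36 ≡ 3, so v_1 = 3^{−1} = 9 (mod 13).
  i = 2 (α = 2): (2−8)(2−10)(2−5)(2−7) = (−6)·(−8)·(−3)·(−5) = 720 ≡ 5, so v_2 = 5^{−1} = 8 (mod 13).
  i = 3 (α = 10): (10−8)(10−2)(10−5)(10−7) = 2·8·5·3 = 240 ≡ 6, so v_3 = 6^{−1} = 11 (mod 13).
  i = 4 (α = 5): (5−8)(5−2)(5−10)(5−7) = (−3)·3·(−5)·(−2) = −90 ≡ 1, so v_4 = 1^{−1} = 1 (mod 13).
  i = 5 (α = 7): (7−8)(7−2)(7−10)(7−5) = (−1)·5·(−3)·2 = 30 ≡ 4, so v_5 = 4^{−1} = 10 (mod 13).
  v = [9, 8, 11, 1, 10].
Step 2: syndromes of r = [11, 12, 2, 10, 9] (all sums mod 13).
  S_0 = Σ v_i r_i = 9·11 + 8·12 + 11·2 + 1·10 + 10·9 = 317 ≡ 5.
  S_1 = Σ v_i α_i r_i = 9·8·11 + 8·2·12 + 11·10·2 + 1·5·10 + 10·7·9 = 1884 ≡ 12.
  α_i^2 mod 13 = [12, 4, 9, 12, 10].
  S_2 = Σ v_i α_i^2 r_i = 9·12·11 + 8·4·12 + 11·9·2 + 1·12·10 + 10·10·9 = 2790 ≡ 8.
  S = (5, 12, 8) ≠ 0, so r is not a codeword (an error is present).
Step 3: locate the error. For a single error e at position i, S_ℓ = v_i·e·α_i^ℓ, so α_err = S_1/S_0.
  S_0^{−1} = 5^{−1} = 8 (mod 13), so α_err = 12·8 = 96 ≡ 5 = α_4. Error position i = 4.
  Consistency check: S_2/S_1 = 8·12 = 96 ≡ 5 = α_err ✓ (single-error assumption holds).
Step 4: error magnitude e = S_0/v_4 = S_0·∏_{j≠4}(α_4 − α_j) = 5·1 = 5 ≡ 5 (mod 13).
Step 5: correct position 4: c_4 = r_4 − e = 10 − 5 ≡ 5 (mod 13). Hence c = [11, 12, 2, 5, 9].
  Check: interpolating c through the α_i gives m(x) = 8 + 2·x (degree < 2) with m(α_i) = c_i for every i, so c is indeed a codeword.


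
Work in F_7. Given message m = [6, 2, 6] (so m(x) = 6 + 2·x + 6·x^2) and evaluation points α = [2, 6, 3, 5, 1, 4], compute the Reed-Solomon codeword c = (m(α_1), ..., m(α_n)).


c = [6, 3, 3, 5, 0, 5]

Message polynomial: m(x) = 6 + 2·x + 6·x^2 (mod 7).
For each evaluation point α_i, compute m(α_i) mod 7:
  α_1 = 2: Horner steps 6 → 0 → 6, so m(2) = 6.
  α_2 = 6: Horner steps 6 → 3 → 3, so m(6) = 3.
  α_3 = 3: Horner steps 6 → 6 → 3, so m(3) = 3.
  α_4 = 5: Horner steps 6 → 4 → 5, so m(5) = 5.
  α_5 = 1: Horner steps 6 → 1 → 0, so m(1) = 0.
  α_6 = 4: Horner steps 6 → 5 → 5, so m(4) = 5.
Codeword c = [6, 3, 3, 5, 0, 5] ∈ F_7^6.


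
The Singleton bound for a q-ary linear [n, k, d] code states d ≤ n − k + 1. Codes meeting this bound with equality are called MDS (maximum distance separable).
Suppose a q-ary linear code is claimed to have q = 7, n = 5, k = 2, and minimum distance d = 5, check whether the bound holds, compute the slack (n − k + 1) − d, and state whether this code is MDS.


Singleton RHS = n − k + 1 = 4, slack = -1, bound violated (no such code; not MDS).

Singleton bound: d ≤ n − k + 1.
Here n = 5, k = 2, so n − k + 1 = 4.
Given d = 5, check d ≤ 4: NO.
Slack = (n − k + 1) − d = -1.
The slack is negative: d = 5 exceeds n − k + 1 = 4 by 1, so the Singleton bound is violated and no linear [5, 2, 5]_7 code can exist. In particular it is not MDS (MDS requires d = n − k + 1 exactly).
Description: the claimed parameters are [5, 2, 5]_7; such a code would be impossible (violates the Singleton bound).


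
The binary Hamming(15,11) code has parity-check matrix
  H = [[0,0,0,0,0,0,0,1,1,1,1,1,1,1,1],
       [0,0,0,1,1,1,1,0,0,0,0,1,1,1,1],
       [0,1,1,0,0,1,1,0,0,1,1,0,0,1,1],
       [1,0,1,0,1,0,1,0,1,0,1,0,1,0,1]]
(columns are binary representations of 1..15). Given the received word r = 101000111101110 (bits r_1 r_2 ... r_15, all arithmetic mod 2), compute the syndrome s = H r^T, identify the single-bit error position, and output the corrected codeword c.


s = (0, 0, 0, 1)^T, error position = 1, corrected codeword c = 001000111101110

Compute s = H r^T mod 2 one row at a time:
  s_1 = 1 + 1 + 1 + 0 + 1 + 1 + 1 + 0 = 6 ≡ 0 (mod 2).
  s_2 = 0 + 0 + 0 + 1 + 1 + 1 + 1 + 0 = 4 ≡ 0 (mod 2).
  s_3 = 0 + 1 + 0 + 1 + 1 + 0 + 1 + 0 = 4 ≡ 0 (mod 2).
  s_4 = 1 + 1 + 0 + 1 + 1 + 0 + 1 + 0 = 5 ≡ 1 (mod 2).
s = (0, 0, 0, 1)^T — this equals column 1 of H (binary 0001), so error is at position 1.
Correct: flip bit 1 of r = 101000111101110 to get c = 001000111101110.


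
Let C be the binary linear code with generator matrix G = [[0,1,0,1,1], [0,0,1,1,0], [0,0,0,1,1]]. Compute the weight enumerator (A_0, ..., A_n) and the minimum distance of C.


Weight distribution: A_0 = 1, A_1 = 1, A_2 = 3, A_3 = 3. Minimum distance d = 1.

Enumerate all 2^3 = 8 messages m ∈ F_2^3.
For each, compute codeword c = mG in F_2^5, then tally its weight.
  m = 000 → c = 00000, weight = 0.
  m = 100 → c = 01011, weight = 3.
  m = 010 → c = 00110, weight = 2.
  m = 110 → c = 01101, weight = 3.
  m = 001 → c = 00011, weight = 2.
  m = 101 → c = 01000, weight = 1.
  m = 011 → c = 00101, weight = 2.
  m = 111 → c = 01110, weight = 3.
Tally weights:
  weight 0: 1 codewords.
  weight 1: 1 codewords.
  weight 2: 3 codewords.
  weight 3: 3 codewords.
Minimum distance d = smallest w > 0 with A_w > 0 = 1.
Sanity: Σ A_w = 8 = 2^3 = 8 ✓.


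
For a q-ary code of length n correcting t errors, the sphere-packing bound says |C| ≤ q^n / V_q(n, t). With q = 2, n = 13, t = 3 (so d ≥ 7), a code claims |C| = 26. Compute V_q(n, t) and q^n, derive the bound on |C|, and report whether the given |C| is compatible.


V_q(n, t) = 378, q^n = 8192, Hamming bound = 21, |C| = 26 > bound (violated).

Step 1: Compute V_q(n, t) = Σ_{j=0}^3 C(n, j) (q−1)^j.
  j = 0: C(13,0)·(1)^0 = 1·1 = 1.
  j = 1: C(13,1)·(1)^1 = 13·1 = 13.
  j = 2: C(13,2)·(1)^2 = 78·1 = 78.
  j = 3: C(13,3)·(1)^3 = 286·1 = 286.
  V_q(n, t) = 1 + 13 + 78 + 286 = 378.
Step 2: q^n = 2^13 = 8192.
Step 3: Hamming bound ⌊q^n / V_q(n,t)⌋ = ⌊8192/378⌋ = 21.
Step 4: Compare |C| = 26 to 21: violated.
The claimed |C| lies above the Hamming bound, so no 2-ary code of length 13 with d ≥ 7 can have 26 codewords.


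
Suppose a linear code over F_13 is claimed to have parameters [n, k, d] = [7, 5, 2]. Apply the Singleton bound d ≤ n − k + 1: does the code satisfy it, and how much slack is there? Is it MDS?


Singleton RHS = n − k + 1 = 3, slack = 1, bound satisfied, not MDS.

Singleton bound: d ≤ n − k + 1.
Here n = 7, k = 5, so n − k + 1 = 3.
Given d = 2, check d ≤ 3: YES.
Slack = (n − k + 1) − d = 1.
The code is NOT MDS (slack = 1 > 0).
Description: the claimed parameters are [7, 5, 2]_13; such a code would be non-MDS.


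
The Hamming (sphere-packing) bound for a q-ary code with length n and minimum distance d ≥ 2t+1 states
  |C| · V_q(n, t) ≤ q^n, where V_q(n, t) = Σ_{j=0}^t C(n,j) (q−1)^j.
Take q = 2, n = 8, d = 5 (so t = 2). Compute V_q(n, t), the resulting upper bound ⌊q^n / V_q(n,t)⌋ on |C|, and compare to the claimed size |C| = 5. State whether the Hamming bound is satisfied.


V_q(n, t) = 37, q^n = 256, Hamming bound = 6, |C| = 5 ≤ bound (satisfied).

Step 1: Compute V_q(n, t) = Σ_{j=0}^2 C(n, j) (q−1)^j.
  j = 0: C(8,0)·(1)^0 = 1·1 = 1.
  j = 1: C(8,1)·(1)^1 = 8·1 = 8.
  j = 2: C(8,2)·(1)^2 = 28·1 = 28.
  V_q(n, t) = 1 + 8 + 28 = 37.
Step 2: q^n = 2^8 = 256.
Step 3: Hamming bound ⌊q^n / V_q(n,t)⌋ = ⌊256/37⌋ = 6.
Step 4: Compare |C| = 5 to 6: satisfied.
The claimed |C| lies below the Hamming bound.


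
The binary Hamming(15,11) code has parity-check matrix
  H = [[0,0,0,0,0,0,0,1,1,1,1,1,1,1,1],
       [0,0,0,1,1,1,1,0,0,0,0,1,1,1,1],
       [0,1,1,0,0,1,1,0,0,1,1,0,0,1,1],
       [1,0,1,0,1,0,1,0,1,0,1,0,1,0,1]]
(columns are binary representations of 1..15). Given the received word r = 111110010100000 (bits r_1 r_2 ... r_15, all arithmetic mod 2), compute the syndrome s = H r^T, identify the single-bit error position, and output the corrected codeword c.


s = (0, 0, 1, 1)^T, error position = 3, corrected codeword c = 110110010100000

Compute s = H r^T mod 2 one row at a time:
  s_1 = 1 + 0 + 1 + 0 + 0 + 0 + 0 + 0 = 2 ≡ 0 (mod 2).
  s_2 = 1 + 1 + 0 + 0 + 0 + 0 + 0 + 0 = 2 ≡ 0 (mod 2).
  s_3 = 1 + 1 + 0 + 0 + 1 + 0 + 0 + 0 = 3 ≡ 1 (mod 2).
  s_4 = 1 + 1 + 1 + 0 + 0 + 0 + 0 + 0 = 3 ≡ 1 (mod 2).
s = (0, 0, 1, 1)^T — this equals column 3 of H (binary 0011), so error is at position 3.
Correct: flip bit 3 of r = 111110010100000 to get c = 110110010100000.


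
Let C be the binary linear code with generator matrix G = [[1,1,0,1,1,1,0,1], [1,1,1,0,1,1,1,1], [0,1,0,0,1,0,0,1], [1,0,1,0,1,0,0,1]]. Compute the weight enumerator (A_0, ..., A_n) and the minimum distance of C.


Weight distribution: A_0 = 1, A_3 = 5, A_4 = 5, A_5 = 2, A_6 = 2, A_7 = 1. Minimum distance d = 3.

Enumerate all 2^4 = 16 messages m ∈ F_2^4.
For each, compute codeword c = mG in F_2^8, then tally its weight.
  m = 0000 → c = 00000000, weight = 0.
  m = 1000 → c = 11011101, weight = 6.
  m = 0100 → c = 11101111, weight = 7.
  m = 1100 → c = 00110010, weight = 3.
  m = 0010 → c = 01001001, weight = 3.
  m = 1010 → c = 10010100, weight = 3.
  m = 0110 → c = 10100110, weight = 4.
  m = 1110 → c = 01111011, weight = 6.
  m = 0001 → c = 10101001, weight = 4.
  m = 1001 → c = 01110100, weight = 4.
  m = 0101 → c = 01000110, weight = 3.
  m = 1101 → c = 10011011, weight = 5.
  m = 0011 → c = 11100000, weight = 3.
  m = 1011 → c = 00111101, weight = 5.
  m = 0111 → c = 00001111, weight = 4.
  m = 1111 → c = 11010010, weight = 4.
Tally weights:
  weight 0: 1 codewords.
  weight 3: 5 codewords.
  weight 4: 5 codewords.
  weight 5: 2 codewords.
  weight 6: 2 codewords.
  weight 7: 1 codewords.
Minimum distance d = smallest w > 0 with A_w > 0 = 3.
Sanity: Σ A_w = 16 = 2^4 = 16 ✓.


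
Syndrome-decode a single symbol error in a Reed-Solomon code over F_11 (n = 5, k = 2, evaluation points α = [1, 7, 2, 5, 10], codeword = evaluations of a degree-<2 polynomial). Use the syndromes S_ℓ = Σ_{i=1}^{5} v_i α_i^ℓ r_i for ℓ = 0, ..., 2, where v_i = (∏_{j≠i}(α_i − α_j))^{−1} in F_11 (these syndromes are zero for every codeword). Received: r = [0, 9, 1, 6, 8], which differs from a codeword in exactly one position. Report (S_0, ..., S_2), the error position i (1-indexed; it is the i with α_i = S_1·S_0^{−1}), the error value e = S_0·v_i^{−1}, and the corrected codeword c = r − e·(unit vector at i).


S = (5, 10, 9), error at position 3, error magnitude e = 5, c = [0, 9, 7, 6, 8].

Step 1: column multipliers v_i = (∏_{j≠i}(α_i − α_j))^{−1} mod 11.
  i = 1 (α = 1): (1−7)(1−2)(1−5)(1−10) = (−6)·(−1)·(−4)·(−9) = 216 ≡ 7, so v_1 = 7^{−1} = 8 (mod 11).
  i = 2 (α = 7): (7−1)(7−2)(7−5)(7−10) = 6·5·2·(−3) = −180 ≡ 7, so v_2 = 7^{−1} = 8 (mod 11).
  i = 3 (α = 2): (2−1)(2−7)(2−5)(2−10) = 1·(−5)·(−3)·(−8) = −120 ≡ 1, so v_3 = 1^{−1} = 1 (mod 11).
  i = 4 (α = 5): (5−1)(5−7)(5−2)(5−10) = 4·(−2)·3·(−5) = 120 ≡ 10, so v_4 = 10^{−1} = 10 (mod 11).
  i = 5 (α = 10): (10−1)(10−7)(10−2)(10−5) = 9·3·8·5 = 1080 ≡ 2, so v_5 = 2^{−1} = 6 (mod 11).
  v = [8, 8, 1, 10, 6].
Step 2: syndromes of r = [0, 9, 1, 6, 8] (all sums mod 11).
  S_0 = Σ v_i r_i = 8·0 + 8·9 + 1·1 + 10·6 + 6·8 = 181 ≡ 5.
  S_1 = Σ v_i α_i r_i = 8·1·0 + 8·7·9 + 1·2·1 + 10·5·6 + 6·10·8 = 1286 ≡ 10.
  α_i^2 mod 11 = [1, 5, 4, 3, 1].
  S_2 = Σ v_i α_i^2 r_i = 8·1·0 + 8·5·9 + 1·4·1 + 10·3·6 + 6·1·8 = 592 ≡ 9.
  S = (5, 10, 9) ≠ 0, so r is not a codeword (an error is present).
Step 3: locate the error. For a single error e at position i, S_ℓ = v_i·e·α_i^ℓ, so α_err = S_1/S_0.
  S_0^{−1} = 5^{−1} = 9 (mod 11), so α_err = 10·9 = 90 ≡ 2 = α_3. Error position i = 3.
  Consistency check: S_2/S_1 = 9·10 = 90 ≡ 2 = α_err ✓ (single-error assumption holds).
Step 4: error magnitude e = S_0/v_3 = S_0·∏_{j≠3}(α_3 − α_j) = 5·1 = 5 ≡ 5 (mod 11).
Step 5: correct position 3: c_3 = r_3 − e = 1 − 5 ≡ 7 (mod 11). Hence c = [0, 9, 7, 6, 8].
  Check: interpolating c through the α_i gives m(x) = 4 + 7·x (degree < 2) with m(α_i) = c_i for every i, so c is indeed a codeword.


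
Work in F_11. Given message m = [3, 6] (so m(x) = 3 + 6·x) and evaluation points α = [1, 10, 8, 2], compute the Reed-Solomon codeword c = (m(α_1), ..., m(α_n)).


c = [9, 8, 7, 4]

Message polynomial: m(x) = 3 + 6·x (mod 11).
For each evaluation point α_i, compute m(α_i) mod 11:
  α_1 = 1: Horner steps 6 → 9, so m(1) = 9.
  α_2 = 10: Horner steps 6 → 8, so m(10) = 8.
  α_3 = 8: Horner steps 6 → 7, so m(8) = 7.
  α_4 = 2: Horner steps 6 → 4, so m(2) = 4.
Codeword c = [9, 8, 7, 4] ∈ F_11^4.


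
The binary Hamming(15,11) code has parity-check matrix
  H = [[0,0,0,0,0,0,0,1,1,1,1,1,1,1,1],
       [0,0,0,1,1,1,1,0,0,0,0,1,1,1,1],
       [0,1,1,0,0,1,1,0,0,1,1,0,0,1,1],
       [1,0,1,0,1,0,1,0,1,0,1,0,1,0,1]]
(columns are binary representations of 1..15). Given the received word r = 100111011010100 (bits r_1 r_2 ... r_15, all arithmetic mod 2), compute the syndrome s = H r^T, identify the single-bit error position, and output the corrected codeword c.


s = (0, 0, 0, 1)^T, error position = 1, corrected codeword c = 000111011010100

Compute s = H r^T mod 2 one row at a time:
  s_1 = 1 + 1 + 0 + 1 + 0 + 1 + 0 + 0 = 4 ≡ 0 (mod 2).
  s_2 = 1 + 1 + 1 + 0 + 0 + 1 + 0 + 0 = 4 ≡ 0 (mod 2).
  s_3 = 0 + 0 + 1 + 0 + 0 + 1 + 0 + 0 = 2 ≡ 0 (mod 2).
  s_4 = 1 + 0 + 1 + 0 + 1 + 1 + 1 + 0 = 5 ≡ 1 (mod 2).
s = (0, 0, 0, 1)^T — this equals column 1 of H (binary 0001), so error is at position 1.
Correct: flip bit 1 of r = 100111011010100 to get c = 000111011010100.


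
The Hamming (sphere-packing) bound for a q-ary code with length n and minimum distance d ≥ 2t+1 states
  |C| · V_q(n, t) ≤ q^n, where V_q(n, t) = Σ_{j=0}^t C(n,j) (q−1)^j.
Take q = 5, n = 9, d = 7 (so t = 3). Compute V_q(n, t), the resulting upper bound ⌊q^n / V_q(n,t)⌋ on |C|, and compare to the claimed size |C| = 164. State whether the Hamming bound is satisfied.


V_q(n, t) = 5989, q^n = 1953125, Hamming bound = 326, |C| = 164 ≤ bound (satisfied).

Step 1: Compute V_q(n, t) = Σ_{j=0}^3 C(n, j) (q−1)^j.
  j = 0: C(9,0)·(4)^0 = 1·1 = 1.
  j = 1: C(9,1)·(4)^1 = 9·4 = 36.
  j = 2: C(9,2)·(4)^2 = 36·16 = 576.
  j = 3: C(9,3)·(4)^3 = 84·64 = 5376.
  V_q(n, t) = 1 + 36 + 576 + 5376 = 5989.
Step 2: q^n = 5^9 = 1953125.
Step 3: Hamming bound ⌊q^n / V_q(n,t)⌋ = ⌊1953125/5989⌋ = 326.
Step 4: Compare |C| = 164 to 326: satisfied.
The claimed |C| lies below the Hamming bound.


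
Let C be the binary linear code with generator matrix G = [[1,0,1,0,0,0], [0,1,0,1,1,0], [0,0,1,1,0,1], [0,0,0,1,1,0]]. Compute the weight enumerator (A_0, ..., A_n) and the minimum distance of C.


Weight distribution: A_0 = 1, A_1 = 1, A_2 = 2, A_3 = 6, A_4 = 5, A_5 = 1. Minimum distance d = 1.

Enumerate all 2^4 = 16 messages m ∈ F_2^4.
For each, compute codeword c = mG in F_2^6, then tally its weight.
  m = 0000 → c = 000000, weight = 0.
  m = 1000 → c = 101000, weight = 2.
  m = 0100 → c = 010110, weight = 3.
  m = 1100 → c = 111110, weight = 5.
  m = 0010 → c = 001101, weight = 3.
  m = 1010 → c = 100101, weight = 3.
  m = 0110 → c = 011011, weight = 4.
  m = 1110 → c = 110011, weight = 4.
  m = 0001 → c = 000110, weight = 2.
  m = 1001 → c = 101110, weight = 4.
  m = 0101 → c = 010000, weight = 1.
  m = 1101 → c = 111000, weight = 3.
  m = 0011 → c = 001011, weight = 3.
  m = 1011 → c = 100011, weight = 3.
  m = 0111 → c = 011101, weight = 4.
  m = 1111 → c = 110101, weight = 4.
Tally weights:
  weight 0: 1 codewords.
  weight 1: 1 codewords.
  weight 2: 2 codewords.
  weight 3: 6 codewords.
  weight 4: 5 codewords.
  weight 5: 1 codewords.
Minimum distance d = smallest w > 0 with A_w > 0 = 1.
Sanity: Σ A_w = 16 = 2^4 = 16 ✓.
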